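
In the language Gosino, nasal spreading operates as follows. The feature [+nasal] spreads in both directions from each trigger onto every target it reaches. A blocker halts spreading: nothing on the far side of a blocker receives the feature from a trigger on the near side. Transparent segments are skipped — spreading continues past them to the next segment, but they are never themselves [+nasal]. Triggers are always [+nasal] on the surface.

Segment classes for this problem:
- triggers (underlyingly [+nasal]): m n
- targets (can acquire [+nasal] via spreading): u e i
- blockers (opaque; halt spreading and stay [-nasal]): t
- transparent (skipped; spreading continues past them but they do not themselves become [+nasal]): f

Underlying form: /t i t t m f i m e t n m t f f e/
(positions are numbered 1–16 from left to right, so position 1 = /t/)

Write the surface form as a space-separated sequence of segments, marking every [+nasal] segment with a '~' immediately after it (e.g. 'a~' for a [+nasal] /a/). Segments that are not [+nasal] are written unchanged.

From /m/ at 5 rightward: 6 /f/ transparent; 7 /i/ → [+nasal]; 8 /m/ is itself a trigger — this domain ends here.
From /m/ at 5 leftward: 4 /t/ blocks.
From /m/ at 8 rightward: 9 /e/ → [+nasal]; 10 /t/ blocks.
From /m/ at 8 leftward: 7 /i/ → [+nasal]; 6 /f/ transparent; 5 /m/ is itself a trigger — this domain ends here.
From /n/ at 11 rightward: 12 /m/ is itself a trigger — this domain ends here.
From /n/ at 11 leftward: 10 /t/ blocks.
From /m/ at 12 rightward: 13 /t/ blocks.
From /m/ at 12 leftward: 11 /n/ is itself a trigger — this domain ends here.
Targets with no active source: positions 2 16 stay [-nasal].
[+nasal] positions on the surface: 5 7 8 9 11 12.

t i t t m~ f i~ m~ e~ t n~ m~ t f f e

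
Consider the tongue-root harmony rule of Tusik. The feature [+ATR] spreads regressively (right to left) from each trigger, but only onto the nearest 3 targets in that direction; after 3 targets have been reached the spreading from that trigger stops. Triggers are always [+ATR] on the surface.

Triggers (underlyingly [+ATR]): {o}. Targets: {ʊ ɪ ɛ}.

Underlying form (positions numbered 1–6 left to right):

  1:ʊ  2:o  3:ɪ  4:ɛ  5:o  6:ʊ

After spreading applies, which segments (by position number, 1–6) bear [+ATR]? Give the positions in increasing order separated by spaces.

From /o/ at 2 leftward: 1 /ʊ/ → [+ATR]; word edge.
From /o/ at 5 leftward: 4 /ɛ/ → [+ATR]; 3 /ɪ/ → [+ATR]; 2 /o/ is itself a trigger — this domain ends here.
Target with no active source: position 6 stays [-ATR].

1 2 3 4 5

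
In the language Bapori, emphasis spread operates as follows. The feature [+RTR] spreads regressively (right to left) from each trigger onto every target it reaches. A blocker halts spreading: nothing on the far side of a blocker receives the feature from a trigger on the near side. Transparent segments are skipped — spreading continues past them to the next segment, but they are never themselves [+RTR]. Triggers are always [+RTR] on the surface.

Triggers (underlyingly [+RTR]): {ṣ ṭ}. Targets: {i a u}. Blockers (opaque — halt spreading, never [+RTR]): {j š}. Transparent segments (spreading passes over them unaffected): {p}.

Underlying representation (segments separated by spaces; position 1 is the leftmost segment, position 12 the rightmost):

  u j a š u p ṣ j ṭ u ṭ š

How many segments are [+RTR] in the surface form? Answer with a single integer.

From /ṣ/ at 7 leftward: 6 /p/ transparent; 5 /u/ → [+RTR]; 4 /š/ blocks.
From /ṭ/ at 9 leftward: 8 /j/ blocks.
From /ṭ/ at 11 leftward: 10 /u/ → [+RTR]; 9 /ṭ/ is itself a trigger — this domain ends here.
Targets with no active source: positions 1 3 stay [-emphatic].
[+RTR] positions on the surface: 5 7 9 10 11.

5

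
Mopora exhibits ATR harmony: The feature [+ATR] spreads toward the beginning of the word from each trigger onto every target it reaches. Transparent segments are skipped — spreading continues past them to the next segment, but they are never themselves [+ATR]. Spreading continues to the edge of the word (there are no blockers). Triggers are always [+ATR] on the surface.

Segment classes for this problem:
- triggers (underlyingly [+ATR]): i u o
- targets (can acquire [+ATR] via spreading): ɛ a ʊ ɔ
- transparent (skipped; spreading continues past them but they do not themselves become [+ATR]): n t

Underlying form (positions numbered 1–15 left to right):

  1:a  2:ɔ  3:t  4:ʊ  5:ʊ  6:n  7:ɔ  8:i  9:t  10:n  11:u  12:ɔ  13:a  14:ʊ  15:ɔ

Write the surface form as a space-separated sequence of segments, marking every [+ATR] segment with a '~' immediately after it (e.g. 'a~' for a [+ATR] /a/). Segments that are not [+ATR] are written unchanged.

From /i/ at 8 leftward: 7 /ɔ/ → [+ATR]; 6 /n/ transparent; 5 /ʊ/ → [+ATR]; 4 /ʊ/ → [+ATR]; 3 /t/ transparent; 2 /ɔ/ → [+ATR]; 1 /a/ → [+ATR]; word edge.
From /u/ at 11 leftward: 10 /n/ transparent; 9 /t/ transparent; 8 /i/ is itself a trigger — this domain ends here.
Targets with no active source: positions 12 13 14 15 stay [-ATR].
[+ATR] positions on the surface: 1 2 4 5 7 8 11.

a~ ɔ~ t ʊ~ ʊ~ n ɔ~ i~ t n u~ ɔ a ʊ ɔ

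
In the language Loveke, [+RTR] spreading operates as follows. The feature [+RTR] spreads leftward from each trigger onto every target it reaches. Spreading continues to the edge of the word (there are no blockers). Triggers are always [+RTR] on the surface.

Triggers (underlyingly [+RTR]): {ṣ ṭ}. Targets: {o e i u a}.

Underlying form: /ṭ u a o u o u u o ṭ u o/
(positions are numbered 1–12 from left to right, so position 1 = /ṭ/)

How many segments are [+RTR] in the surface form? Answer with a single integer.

10

From /ṭ/ at 1 leftward: word edge.
From /ṭ/ at 10 leftward: 9 /o/ → [+RTR]; 8 /u/ → [+RTR]; 7 /u/ → [+RTR]; 6 /o/ → [+RTR]; 5 /u/ → [+RTR]; 4 /o/ → [+RTR]; 3 /a/ → [+RTR]; 2 /u/ → [+RTR]; 1 /ṭ/ is itself a trigger — this domain ends here.
Targets with no active source: positions 11 12 stay [-emphatic].
[+RTR] positions on the surface: 1 2 3 4 5 6 7 8 9 10.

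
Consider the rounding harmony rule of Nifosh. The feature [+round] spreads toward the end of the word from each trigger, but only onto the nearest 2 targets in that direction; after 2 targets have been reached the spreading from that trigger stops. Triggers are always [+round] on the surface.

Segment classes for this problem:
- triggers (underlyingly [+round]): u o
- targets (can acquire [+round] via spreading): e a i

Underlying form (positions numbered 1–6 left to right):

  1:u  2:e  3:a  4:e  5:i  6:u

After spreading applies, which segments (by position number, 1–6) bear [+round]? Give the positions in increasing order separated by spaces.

From /u/ at 1 rightward: 2 /e/ → [+round]; 3 /a/ → [+round]; bound reached.
From /u/ at 6 rightward: word edge.
Targets with no active source: positions 4 5 stay [-round].

1 2 3 6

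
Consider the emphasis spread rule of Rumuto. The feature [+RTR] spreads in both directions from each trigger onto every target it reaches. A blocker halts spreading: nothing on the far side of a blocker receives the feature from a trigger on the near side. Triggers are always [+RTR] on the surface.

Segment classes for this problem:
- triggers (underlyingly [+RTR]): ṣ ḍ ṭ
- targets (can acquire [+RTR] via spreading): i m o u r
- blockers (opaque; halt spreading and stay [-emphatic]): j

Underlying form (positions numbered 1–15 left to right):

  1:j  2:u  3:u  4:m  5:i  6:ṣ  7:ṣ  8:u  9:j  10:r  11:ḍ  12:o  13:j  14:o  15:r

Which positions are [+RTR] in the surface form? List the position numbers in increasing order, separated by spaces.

From /ṣ/ at 6 rightward: 7 /ṣ/ is itself a trigger — this domain ends here.
From /ṣ/ at 6 leftward: 5 /i/ → [+RTR]; 4 /m/ → [+RTR]; 3 /u/ → [+RTR]; 2 /u/ → [+RTR]; 1 /j/ blocks.
From /ṣ/ at 7 rightward: 8 /u/ → [+RTR]; 9 /j/ blocks.
From /ṣ/ at 7 leftward: 6 /ṣ/ is itself a trigger — this domain ends here.
From /ḍ/ at 11 rightward: 12 /o/ → [+RTR]; 13 /j/ blocks.
From /ḍ/ at 11 leftward: 10 /r/ → [+RTR]; 9 /j/ blocks.
Targets with no active source: positions 14 15 stay [-emphatic].

2 3 4 5 6 7 8 10 11 12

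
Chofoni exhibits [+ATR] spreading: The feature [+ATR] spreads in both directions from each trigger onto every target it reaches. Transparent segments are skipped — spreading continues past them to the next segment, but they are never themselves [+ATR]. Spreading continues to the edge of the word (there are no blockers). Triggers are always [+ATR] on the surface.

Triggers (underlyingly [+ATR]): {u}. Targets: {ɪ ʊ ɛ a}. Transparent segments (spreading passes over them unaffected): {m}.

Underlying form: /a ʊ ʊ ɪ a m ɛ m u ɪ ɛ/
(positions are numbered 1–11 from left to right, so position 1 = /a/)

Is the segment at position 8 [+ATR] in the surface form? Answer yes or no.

From /u/ at 9 rightward: 10 /ɪ/ → [+ATR]; 11 /ɛ/ → [+ATR]; word edge.
From /u/ at 9 leftward: 8 /m/ transparent; 7 /ɛ/ → [+ATR]; 6 /m/ transparent; 5 /a/ → [+ATR]; 4 /ɪ/ → [+ATR]; 3 /ʊ/ → [+ATR]; 2 /ʊ/ → [+ATR]; 1 /a/ → [+ATR]; word edge.
[+ATR] positions on the surface: 1 2 3 4 5 7 9 10 11.

no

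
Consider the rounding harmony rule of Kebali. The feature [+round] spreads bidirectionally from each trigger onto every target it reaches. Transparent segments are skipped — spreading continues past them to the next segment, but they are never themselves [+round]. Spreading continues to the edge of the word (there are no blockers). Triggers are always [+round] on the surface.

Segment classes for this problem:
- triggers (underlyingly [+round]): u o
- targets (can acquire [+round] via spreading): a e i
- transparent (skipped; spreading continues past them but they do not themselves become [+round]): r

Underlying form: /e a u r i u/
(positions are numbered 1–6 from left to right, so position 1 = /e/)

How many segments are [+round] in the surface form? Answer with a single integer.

5

From /u/ at 3 rightward: 4 /r/ transparent; 5 /i/ → [+round]; 6 /u/ is itself a trigger — this domain ends here.
From /u/ at 3 leftward: 2 /a/ → [+round]; 1 /e/ → [+round]; word edge.
From /u/ at 6 rightward: word edge.
From /u/ at 6 leftward: 5 /i/ → [+round]; 4 /r/ transparent; 3 /u/ is itself a trigger — this domain ends here.
[+round] positions on the surface: 1 2 3 5 6.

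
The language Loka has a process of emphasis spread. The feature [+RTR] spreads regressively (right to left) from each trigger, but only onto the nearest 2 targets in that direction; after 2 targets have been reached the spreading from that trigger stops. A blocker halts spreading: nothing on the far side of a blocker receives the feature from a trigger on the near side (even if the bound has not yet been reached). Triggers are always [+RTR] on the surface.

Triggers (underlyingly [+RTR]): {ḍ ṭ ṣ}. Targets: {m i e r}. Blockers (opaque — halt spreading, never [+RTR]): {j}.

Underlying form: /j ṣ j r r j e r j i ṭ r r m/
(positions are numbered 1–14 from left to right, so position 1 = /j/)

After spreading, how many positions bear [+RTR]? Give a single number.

From /ṣ/ at 2 leftward: 1 /j/ blocks.
From /ṭ/ at 11 leftward: 10 /i/ → [+RTR]; 9 /j/ blocks.
Targets with no active source: positions 4 5 7 8 12 13 14 stay [-emphatic].
[+RTR] positions on the surface: 2 10 11.

3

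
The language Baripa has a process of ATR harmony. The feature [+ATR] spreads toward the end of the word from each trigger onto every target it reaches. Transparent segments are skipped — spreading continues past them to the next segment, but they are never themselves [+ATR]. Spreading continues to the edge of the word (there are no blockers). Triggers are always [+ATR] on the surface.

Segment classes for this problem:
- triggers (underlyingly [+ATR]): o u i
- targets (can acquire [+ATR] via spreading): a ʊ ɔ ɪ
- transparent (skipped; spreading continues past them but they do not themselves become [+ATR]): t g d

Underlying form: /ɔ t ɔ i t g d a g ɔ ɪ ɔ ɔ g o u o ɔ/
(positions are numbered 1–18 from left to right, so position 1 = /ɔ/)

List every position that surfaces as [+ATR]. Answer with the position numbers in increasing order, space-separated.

4 8 10 11 12 13 15 16 17 18

From /i/ at 4 rightward: 5 /t/ transparent; 6 /g/ transparent; 7 /d/ transparent; 8 /a/ → [+ATR]; 9 /g/ transparent; 10 /ɔ/ → [+ATR]; 11 /ɪ/ → [+ATR]; 12 /ɔ/ → [+ATR]; 13 /ɔ/ → [+ATR]; 14 /g/ transparent; 15 /o/ is itself a trigger — this domain ends here.
From /o/ at 15 rightward: 16 /u/ is itself a trigger — this domain ends here.
From /u/ at 16 rightward: 17 /o/ is itself a trigger — this domain ends here.
From /o/ at 17 rightward: 18 /ɔ/ → [+ATR]; word edge.
Targets with no active source: positions 1 3 stay [-ATR].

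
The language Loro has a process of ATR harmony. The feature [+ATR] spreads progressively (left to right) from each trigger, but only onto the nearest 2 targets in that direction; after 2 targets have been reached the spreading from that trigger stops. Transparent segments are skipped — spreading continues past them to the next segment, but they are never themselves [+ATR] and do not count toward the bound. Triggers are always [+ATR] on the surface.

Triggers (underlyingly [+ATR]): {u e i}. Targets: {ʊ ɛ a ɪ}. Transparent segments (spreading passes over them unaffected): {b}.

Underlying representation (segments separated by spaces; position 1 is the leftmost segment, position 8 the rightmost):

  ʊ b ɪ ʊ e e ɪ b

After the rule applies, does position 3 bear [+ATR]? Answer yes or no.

no

From /e/ at 5 rightward: 6 /e/ is itself a trigger — this domain ends here.
From /e/ at 6 rightward: 7 /ɪ/ → [+ATR]; 8 /b/ transparent; word edge.
Targets with no active source: positions 1 3 4 stay [-ATR].
[+ATR] positions on the surface: 5 6 7.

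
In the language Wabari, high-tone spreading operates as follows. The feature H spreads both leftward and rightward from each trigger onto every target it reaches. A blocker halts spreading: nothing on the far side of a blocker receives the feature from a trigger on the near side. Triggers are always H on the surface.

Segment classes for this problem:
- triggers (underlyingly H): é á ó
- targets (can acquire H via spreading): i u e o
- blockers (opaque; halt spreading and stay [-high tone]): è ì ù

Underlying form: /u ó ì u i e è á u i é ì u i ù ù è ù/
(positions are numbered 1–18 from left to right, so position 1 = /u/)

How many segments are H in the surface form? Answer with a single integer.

6

From /ó/ at 2 rightward: 3 /ì/ blocks.
From /ó/ at 2 leftward: 1 /u/ → H; word edge.
From /á/ at 8 rightward: 9 /u/ → H; 10 /i/ → H; 11 /é/ is itself a trigger — this domain ends here.
From /á/ at 8 leftward: 7 /è/ blocks.
From /é/ at 11 rightward: 12 /ì/ blocks.
From /é/ at 11 leftward: 10 /i/ → H; 9 /u/ → H; 8 /á/ is itself a trigger — this domain ends here.
Targets with no active source: positions 4 5 6 13 14 stay [-high tone].
H positions on the surface: 1 2 8 9 10 11.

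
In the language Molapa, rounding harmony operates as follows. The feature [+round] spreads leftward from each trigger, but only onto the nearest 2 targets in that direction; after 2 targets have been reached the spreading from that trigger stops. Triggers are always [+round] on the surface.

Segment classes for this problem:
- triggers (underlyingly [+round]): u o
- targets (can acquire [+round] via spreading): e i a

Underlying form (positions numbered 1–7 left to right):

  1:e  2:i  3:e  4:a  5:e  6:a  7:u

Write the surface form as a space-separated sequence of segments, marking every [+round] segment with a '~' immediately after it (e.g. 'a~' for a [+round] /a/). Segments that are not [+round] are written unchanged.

e i e a e~ a~ u~

From /u/ at 7 leftward: 6 /a/ → [+round]; 5 /e/ → [+round]; bound reached.
Targets with no active source: positions 1 2 3 4 stay [-round].
[+round] positions on the surface: 5 6 7.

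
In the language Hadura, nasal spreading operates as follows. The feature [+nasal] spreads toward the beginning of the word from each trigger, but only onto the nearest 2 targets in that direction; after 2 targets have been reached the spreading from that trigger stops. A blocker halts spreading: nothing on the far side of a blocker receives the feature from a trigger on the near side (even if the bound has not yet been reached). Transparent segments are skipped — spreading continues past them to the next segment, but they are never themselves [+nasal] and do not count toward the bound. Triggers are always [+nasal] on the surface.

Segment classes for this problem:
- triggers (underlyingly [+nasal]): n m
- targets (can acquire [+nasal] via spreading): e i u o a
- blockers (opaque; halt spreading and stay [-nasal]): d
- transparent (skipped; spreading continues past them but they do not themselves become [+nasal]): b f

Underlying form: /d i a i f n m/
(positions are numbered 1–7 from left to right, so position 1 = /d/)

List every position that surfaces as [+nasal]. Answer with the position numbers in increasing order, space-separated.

3 4 6 7

From /n/ at 6 leftward: 5 /f/ transparent; 4 /i/ → [+nasal]; 3 /a/ → [+nasal]; bound reached.
From /m/ at 7 leftward: 6 /n/ is itself a trigger — this domain ends here.
Target with no active source: position 2 stays [-nasal].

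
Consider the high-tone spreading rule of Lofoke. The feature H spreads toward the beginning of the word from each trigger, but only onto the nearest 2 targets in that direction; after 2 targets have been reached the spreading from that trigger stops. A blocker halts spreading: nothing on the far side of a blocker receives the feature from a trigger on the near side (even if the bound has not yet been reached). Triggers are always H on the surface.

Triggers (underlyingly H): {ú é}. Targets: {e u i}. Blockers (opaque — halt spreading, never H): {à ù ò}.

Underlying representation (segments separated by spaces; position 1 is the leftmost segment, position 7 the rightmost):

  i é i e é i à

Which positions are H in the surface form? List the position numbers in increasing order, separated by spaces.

From /é/ at 2 leftward: 1 /i/ → H; word edge.
From /é/ at 5 leftward: 4 /e/ → H; 3 /i/ → H; bound reached.
Target with no active source: position 6 stays [-high tone].

1 2 3 4 5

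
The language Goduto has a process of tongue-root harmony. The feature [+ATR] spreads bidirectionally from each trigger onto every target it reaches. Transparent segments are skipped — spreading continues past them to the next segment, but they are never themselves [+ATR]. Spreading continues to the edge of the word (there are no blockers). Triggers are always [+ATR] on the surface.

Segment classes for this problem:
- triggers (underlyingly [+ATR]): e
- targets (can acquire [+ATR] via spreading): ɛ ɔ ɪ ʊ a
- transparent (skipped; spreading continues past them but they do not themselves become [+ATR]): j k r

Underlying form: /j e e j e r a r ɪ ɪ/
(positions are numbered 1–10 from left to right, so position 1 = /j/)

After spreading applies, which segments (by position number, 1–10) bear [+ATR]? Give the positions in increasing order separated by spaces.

2 3 5 7 9 10

From /e/ at 2 rightward: 3 /e/ is itself a trigger — this domain ends here.
From /e/ at 2 leftward: 1 /j/ transparent; word edge.
From /e/ at 3 rightward: 4 /j/ transparent; 5 /e/ is itself a trigger — this domain ends here.
From /e/ at 3 leftward: 2 /e/ is itself a trigger — this domain ends here.
From /e/ at 5 rightward: 6 /r/ transparent; 7 /a/ → [+ATR]; 8 /r/ transparent; 9 /ɪ/ → [+ATR]; 10 /ɪ/ → [+ATR]; word edge.
From /e/ at 5 leftward: 4 /j/ transparent; 3 /e/ is itself a trigger — this domain ends here.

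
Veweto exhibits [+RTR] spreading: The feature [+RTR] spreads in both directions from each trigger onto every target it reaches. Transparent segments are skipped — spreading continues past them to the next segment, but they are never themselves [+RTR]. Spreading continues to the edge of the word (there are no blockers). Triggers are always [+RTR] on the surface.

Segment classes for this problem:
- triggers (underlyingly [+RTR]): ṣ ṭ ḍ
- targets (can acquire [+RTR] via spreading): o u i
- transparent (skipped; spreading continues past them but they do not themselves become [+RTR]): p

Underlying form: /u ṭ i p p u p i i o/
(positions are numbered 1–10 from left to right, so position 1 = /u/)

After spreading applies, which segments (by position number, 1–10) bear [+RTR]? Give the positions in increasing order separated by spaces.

From /ṭ/ at 2 rightward: 3 /i/ → [+RTR]; 4 /p/ transparent; 5 /p/ transparent; 6 /u/ → [+RTR]; 7 /p/ transparent; 8 /i/ → [+RTR]; 9 /i/ → [+RTR]; 10 /o/ → [+RTR]; word edge.
From /ṭ/ at 2 leftward: 1 /u/ → [+RTR]; word edge.

1 2 3 6 8 9 10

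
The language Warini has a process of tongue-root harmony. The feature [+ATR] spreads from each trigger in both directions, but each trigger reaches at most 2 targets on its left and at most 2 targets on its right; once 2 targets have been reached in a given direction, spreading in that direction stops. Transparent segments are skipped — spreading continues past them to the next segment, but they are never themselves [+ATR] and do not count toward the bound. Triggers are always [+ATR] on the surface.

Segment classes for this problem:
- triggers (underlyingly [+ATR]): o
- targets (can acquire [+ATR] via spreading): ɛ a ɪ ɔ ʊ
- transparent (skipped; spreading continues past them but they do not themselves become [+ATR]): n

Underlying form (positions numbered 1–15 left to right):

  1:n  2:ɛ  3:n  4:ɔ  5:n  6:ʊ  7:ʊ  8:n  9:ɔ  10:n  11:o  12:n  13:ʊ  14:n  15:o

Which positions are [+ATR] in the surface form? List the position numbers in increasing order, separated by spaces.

7 9 11 13 15

From /o/ at 11 rightward: 12 /n/ transparent; 13 /ʊ/ → [+ATR]; 14 /n/ transparent; 15 /o/ is itself a trigger — this domain ends here.
From /o/ at 11 leftward: 10 /n/ transparent; 9 /ɔ/ → [+ATR]; 8 /n/ transparent; 7 /ʊ/ → [+ATR]; bound reached.
From /o/ at 15 rightward: word edge.
From /o/ at 15 leftward: 14 /n/ transparent; 13 /ʊ/ → [+ATR]; 12 /n/ transparent; 11 /o/ is itself a trigger — this domain ends here.
Targets with no active source: positions 2 4 6 stay [-ATR].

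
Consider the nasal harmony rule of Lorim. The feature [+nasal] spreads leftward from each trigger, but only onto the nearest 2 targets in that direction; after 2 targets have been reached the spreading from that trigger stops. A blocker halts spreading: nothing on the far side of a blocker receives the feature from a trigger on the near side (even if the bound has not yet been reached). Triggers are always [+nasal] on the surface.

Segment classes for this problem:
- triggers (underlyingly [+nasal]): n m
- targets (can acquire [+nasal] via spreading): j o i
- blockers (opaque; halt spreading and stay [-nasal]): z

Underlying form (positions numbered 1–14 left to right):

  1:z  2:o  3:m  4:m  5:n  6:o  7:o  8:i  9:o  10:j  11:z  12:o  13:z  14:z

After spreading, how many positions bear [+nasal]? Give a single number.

From /m/ at 3 leftward: 2 /o/ → [+nasal]; 1 /z/ blocks.
From /m/ at 4 leftward: 3 /m/ is itself a trigger — this domain ends here.
From /n/ at 5 leftward: 4 /m/ is itself a trigger — this domain ends here.
Targets with no active source: positions 6 7 8 9 10 12 stay [-nasal].
[+nasal] positions on the surface: 2 3 4 5.

4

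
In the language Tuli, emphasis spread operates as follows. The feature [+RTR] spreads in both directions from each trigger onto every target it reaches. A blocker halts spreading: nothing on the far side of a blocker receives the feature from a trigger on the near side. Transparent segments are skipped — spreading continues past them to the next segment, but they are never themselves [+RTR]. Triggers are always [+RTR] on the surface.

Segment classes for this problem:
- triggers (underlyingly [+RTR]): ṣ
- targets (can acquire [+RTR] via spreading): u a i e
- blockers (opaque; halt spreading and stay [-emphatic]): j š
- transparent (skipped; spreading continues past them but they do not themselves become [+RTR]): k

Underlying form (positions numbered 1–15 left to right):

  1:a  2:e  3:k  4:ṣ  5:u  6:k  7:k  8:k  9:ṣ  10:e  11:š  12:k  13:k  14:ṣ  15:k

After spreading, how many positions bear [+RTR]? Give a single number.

7

From /ṣ/ at 4 rightward: 5 /u/ → [+RTR]; 6 /k/ transparent; 7 /k/ transparent; 8 /k/ transparent; 9 /ṣ/ is itself a trigger — this domain ends here.
From /ṣ/ at 4 leftward: 3 /k/ transparent; 2 /e/ → [+RTR]; 1 /a/ → [+RTR]; word edge.
From /ṣ/ at 9 rightward: 10 /e/ → [+RTR]; 11 /š/ blocks.
From /ṣ/ at 9 leftward: 8 /k/ transparent; 7 /k/ transparent; 6 /k/ transparent; 5 /u/ → [+RTR]; 4 /ṣ/ is itself a trigger — this domain ends here.
From /ṣ/ at 14 rightward: 15 /k/ transparent; word edge.
From /ṣ/ at 14 leftward: 13 /k/ transparent; 12 /k/ transparent; 11 /š/ blocks.
[+RTR] positions on the surface: 1 2 4 5 9 10 14.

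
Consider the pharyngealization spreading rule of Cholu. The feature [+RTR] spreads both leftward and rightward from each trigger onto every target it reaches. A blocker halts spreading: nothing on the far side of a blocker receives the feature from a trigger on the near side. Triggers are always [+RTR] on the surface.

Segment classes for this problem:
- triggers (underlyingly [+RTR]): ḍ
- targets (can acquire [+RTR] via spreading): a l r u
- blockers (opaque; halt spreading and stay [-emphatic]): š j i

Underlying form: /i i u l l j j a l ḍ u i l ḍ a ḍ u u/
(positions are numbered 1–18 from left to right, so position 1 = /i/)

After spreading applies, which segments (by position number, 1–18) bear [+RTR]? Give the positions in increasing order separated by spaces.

8 9 10 11 13 14 15 16 17 18

From /ḍ/ at 10 rightward: 11 /u/ → [+RTR]; 12 /i/ blocks.
From /ḍ/ at 10 leftward: 9 /l/ → [+RTR]; 8 /a/ → [+RTR]; 7 /j/ blocks.
From /ḍ/ at 14 rightward: 15 /a/ → [+RTR]; 16 /ḍ/ is itself a trigger — this domain ends here.
From /ḍ/ at 14 leftward: 13 /l/ → [+RTR]; 12 /i/ blocks.
From /ḍ/ at 16 rightward: 17 /u/ → [+RTR]; 18 /u/ → [+RTR]; word edge.
From /ḍ/ at 16 leftward: 15 /a/ → [+RTR]; 14 /ḍ/ is itself a trigger — this domain ends here.
Targets with no active source: positions 3 4 5 stay [-emphatic].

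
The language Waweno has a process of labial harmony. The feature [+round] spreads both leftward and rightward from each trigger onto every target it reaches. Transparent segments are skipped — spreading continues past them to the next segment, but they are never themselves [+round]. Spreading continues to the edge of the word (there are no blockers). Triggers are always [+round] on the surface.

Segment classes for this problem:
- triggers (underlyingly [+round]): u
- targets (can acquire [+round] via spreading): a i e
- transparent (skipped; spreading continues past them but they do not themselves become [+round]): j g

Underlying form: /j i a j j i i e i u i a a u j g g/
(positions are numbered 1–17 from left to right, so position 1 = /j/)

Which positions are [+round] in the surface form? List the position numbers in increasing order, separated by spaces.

From /u/ at 10 rightward: 11 /i/ → [+round]; 12 /a/ → [+round]; 13 /a/ → [+round]; 14 /u/ is itself a trigger — this domain ends here.
From /u/ at 10 leftward: 9 /i/ → [+round]; 8 /e/ → [+round]; 7 /i/ → [+round]; 6 /i/ → [+round]; 5 /j/ transparent; 4 /j/ transparent; 3 /a/ → [+round]; 2 /i/ → [+round]; 1 /j/ transparent; word edge.
From /u/ at 14 rightward: 15 /j/ transparent; 16 /g/ transparent; 17 /g/ transparent; word edge.
From /u/ at 14 leftward: 13 /a/ → [+round]; 12 /a/ → [+round]; 11 /i/ → [+round]; 10 /u/ is itself a trigger — this domain ends here.

2 3 6 7 8 9 10 11 12 13 14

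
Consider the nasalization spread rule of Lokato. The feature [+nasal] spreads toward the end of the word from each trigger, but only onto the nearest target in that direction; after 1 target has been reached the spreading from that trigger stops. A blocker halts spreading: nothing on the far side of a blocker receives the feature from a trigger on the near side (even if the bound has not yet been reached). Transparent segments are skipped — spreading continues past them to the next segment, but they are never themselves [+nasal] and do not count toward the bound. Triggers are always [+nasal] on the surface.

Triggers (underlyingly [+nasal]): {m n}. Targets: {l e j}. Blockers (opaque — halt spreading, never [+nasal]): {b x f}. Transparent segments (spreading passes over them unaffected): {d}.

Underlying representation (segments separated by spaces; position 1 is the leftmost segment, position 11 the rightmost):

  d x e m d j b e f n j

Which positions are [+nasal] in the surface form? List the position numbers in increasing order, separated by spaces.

4 6 10 11

From /m/ at 4 rightward: 5 /d/ transparent; 6 /j/ → [+nasal]; bound reached.
From /n/ at 10 rightward: 11 /j/ → [+nasal]; bound reached.
Targets with no active source: positions 3 8 stay [-nasal].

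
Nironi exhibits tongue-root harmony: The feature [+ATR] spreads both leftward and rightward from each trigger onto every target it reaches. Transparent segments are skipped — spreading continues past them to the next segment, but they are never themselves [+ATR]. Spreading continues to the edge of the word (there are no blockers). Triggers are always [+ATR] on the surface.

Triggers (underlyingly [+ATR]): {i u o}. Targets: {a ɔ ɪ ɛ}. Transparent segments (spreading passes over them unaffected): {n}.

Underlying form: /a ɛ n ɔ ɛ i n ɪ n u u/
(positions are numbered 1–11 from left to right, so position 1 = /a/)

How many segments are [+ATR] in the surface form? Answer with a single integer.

8

From /i/ at 6 rightward: 7 /n/ transparent; 8 /ɪ/ → [+ATR]; 9 /n/ transparent; 10 /u/ is itself a trigger — this domain ends here.
From /i/ at 6 leftward: 5 /ɛ/ → [+ATR]; 4 /ɔ/ → [+ATR]; 3 /n/ transparent; 2 /ɛ/ → [+ATR]; 1 /a/ → [+ATR]; word edge.
From /u/ at 10 rightward: 11 /u/ is itself a trigger — this domain ends here.
From /u/ at 10 leftward: 9 /n/ transparent; 8 /ɪ/ → [+ATR]; 7 /n/ transparent; 6 /i/ is itself a trigger — this domain ends here.
From /u/ at 11 rightward: word edge.
From /u/ at 11 leftward: 10 /u/ is itself a trigger — this domain ends here.
[+ATR] positions on the surface: 1 2 4 5 6 8 10 11.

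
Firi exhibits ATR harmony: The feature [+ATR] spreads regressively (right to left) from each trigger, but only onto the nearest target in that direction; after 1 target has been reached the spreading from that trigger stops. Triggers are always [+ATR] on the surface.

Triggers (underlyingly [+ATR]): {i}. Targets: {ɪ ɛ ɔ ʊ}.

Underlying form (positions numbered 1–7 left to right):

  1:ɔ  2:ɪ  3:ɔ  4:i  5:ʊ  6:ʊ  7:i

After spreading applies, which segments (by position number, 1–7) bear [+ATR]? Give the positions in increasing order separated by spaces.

3 4 6 7

From /i/ at 4 leftward: 3 /ɔ/ → [+ATR]; bound reached.
From /i/ at 7 leftward: 6 /ʊ/ → [+ATR]; bound reached.
Targets with no active source: positions 1 2 5 stay [-ATR].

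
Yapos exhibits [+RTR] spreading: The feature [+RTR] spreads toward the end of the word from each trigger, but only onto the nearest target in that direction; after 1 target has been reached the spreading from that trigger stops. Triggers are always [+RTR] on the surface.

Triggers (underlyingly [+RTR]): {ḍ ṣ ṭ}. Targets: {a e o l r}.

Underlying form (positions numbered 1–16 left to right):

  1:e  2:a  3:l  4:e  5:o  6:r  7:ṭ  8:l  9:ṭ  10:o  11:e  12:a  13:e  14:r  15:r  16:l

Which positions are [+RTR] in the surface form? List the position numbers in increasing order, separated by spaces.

7 8 9 10

From /ṭ/ at 7 rightward: 8 /l/ → [+RTR]; bound reached.
From /ṭ/ at 9 rightward: 10 /o/ → [+RTR]; bound reached.
Targets with no active source: positions 1 2 3 4 5 6 11 12 13 14 15 16 stay [-emphatic].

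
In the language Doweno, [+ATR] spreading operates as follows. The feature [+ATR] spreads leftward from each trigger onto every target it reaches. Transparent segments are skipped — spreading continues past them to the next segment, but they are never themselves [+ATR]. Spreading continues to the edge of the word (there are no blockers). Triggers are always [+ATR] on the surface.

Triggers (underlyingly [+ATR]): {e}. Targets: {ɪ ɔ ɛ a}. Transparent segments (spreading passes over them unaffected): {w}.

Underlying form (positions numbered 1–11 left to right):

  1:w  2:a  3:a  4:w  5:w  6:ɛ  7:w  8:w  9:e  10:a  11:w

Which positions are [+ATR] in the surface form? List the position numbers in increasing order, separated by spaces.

From /e/ at 9 leftward: 8 /w/ transparent; 7 /w/ transparent; 6 /ɛ/ → [+ATR]; 5 /w/ transparent; 4 /w/ transparent; 3 /a/ → [+ATR]; 2 /a/ → [+ATR]; 1 /w/ transparent; word edge.
Target with no active source: position 10 stays [-ATR].

2 3 6 9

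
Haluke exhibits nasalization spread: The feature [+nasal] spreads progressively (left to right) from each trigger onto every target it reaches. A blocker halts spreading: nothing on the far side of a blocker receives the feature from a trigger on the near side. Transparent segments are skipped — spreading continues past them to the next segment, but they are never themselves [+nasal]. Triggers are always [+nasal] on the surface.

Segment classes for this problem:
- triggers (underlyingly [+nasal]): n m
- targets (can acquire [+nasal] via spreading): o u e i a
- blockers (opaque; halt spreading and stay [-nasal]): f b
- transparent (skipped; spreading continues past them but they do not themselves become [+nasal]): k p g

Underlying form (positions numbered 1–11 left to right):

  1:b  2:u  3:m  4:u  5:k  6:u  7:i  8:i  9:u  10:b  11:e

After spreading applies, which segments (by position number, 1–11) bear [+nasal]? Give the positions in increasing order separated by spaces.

3 4 6 7 8 9

From /m/ at 3 rightward: 4 /u/ → [+nasal]; 5 /k/ transparent; 6 /u/ → [+nasal]; 7 /i/ → [+nasal]; 8 /i/ → [+nasal]; 9 /u/ → [+nasal]; 10 /b/ blocks.
Targets with no active source: positions 2 11 stay [-nasal].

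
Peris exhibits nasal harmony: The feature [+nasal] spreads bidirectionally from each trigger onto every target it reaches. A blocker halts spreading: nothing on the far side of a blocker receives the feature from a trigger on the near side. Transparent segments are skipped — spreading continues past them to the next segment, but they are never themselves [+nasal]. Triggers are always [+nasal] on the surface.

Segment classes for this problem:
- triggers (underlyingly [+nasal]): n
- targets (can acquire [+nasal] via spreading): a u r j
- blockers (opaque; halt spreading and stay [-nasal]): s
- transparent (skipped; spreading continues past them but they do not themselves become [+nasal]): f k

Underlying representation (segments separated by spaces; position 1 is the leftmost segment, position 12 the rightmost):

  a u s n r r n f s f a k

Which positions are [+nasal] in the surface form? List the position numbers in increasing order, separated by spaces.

From /n/ at 4 rightward: 5 /r/ → [+nasal]; 6 /r/ → [+nasal]; 7 /n/ is itself a trigger — this domain ends here.
From /n/ at 4 leftward: 3 /s/ blocks.
From /n/ at 7 rightward: 8 /f/ transparent; 9 /s/ blocks.
From /n/ at 7 leftward: 6 /r/ → [+nasal]; 5 /r/ → [+nasal]; 4 /n/ is itself a trigger — this domain ends here.
Targets with no active source: positions 1 2 11 stay [-nasal].

4 5 6 7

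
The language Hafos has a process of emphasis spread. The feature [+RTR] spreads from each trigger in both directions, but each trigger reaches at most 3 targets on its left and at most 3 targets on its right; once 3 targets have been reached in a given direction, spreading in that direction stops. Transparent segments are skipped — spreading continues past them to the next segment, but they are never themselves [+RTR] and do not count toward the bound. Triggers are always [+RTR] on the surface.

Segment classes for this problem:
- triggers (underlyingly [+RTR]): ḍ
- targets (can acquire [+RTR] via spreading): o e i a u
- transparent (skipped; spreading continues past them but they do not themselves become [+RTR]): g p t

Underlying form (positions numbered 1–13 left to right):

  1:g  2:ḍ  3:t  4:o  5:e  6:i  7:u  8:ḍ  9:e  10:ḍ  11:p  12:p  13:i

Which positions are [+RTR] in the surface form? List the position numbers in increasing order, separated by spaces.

From /ḍ/ at 2 rightward: 3 /t/ transparent; 4 /o/ → [+RTR]; 5 /e/ → [+RTR]; 6 /i/ → [+RTR]; bound reached.
From /ḍ/ at 2 leftward: 1 /g/ transparent; word edge.
From /ḍ/ at 8 rightward: 9 /e/ → [+RTR]; 10 /ḍ/ is itself a trigger — this domain ends here.
From /ḍ/ at 8 leftward: 7 /u/ → [+RTR]; 6 /i/ → [+RTR]; 5 /e/ → [+RTR]; bound reached.
From /ḍ/ at 10 rightward: 11 /p/ transparent; 12 /p/ transparent; 13 /i/ → [+RTR]; word edge.
From /ḍ/ at 10 leftward: 9 /e/ → [+RTR]; 8 /ḍ/ is itself a trigger — this domain ends here.

2 4 5 6 7 8 9 10 13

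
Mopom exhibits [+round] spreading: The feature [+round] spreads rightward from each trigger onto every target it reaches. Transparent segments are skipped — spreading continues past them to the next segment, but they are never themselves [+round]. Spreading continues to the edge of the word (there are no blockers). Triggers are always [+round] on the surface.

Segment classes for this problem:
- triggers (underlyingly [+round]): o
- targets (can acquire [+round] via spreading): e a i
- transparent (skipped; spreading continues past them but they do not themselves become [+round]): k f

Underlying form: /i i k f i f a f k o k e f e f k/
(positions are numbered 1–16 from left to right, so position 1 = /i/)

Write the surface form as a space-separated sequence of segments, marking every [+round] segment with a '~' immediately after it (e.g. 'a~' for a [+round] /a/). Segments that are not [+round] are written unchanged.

i i k f i f a f k o~ k e~ f e~ f k

From /o/ at 10 rightward: 11 /k/ transparent; 12 /e/ → [+round]; 13 /f/ transparent; 14 /e/ → [+round]; 15 /f/ transparent; 16 /k/ transparent; word edge.
Targets with no active source: positions 1 2 5 7 stay [-round].
[+round] positions on the surface: 10 12 14.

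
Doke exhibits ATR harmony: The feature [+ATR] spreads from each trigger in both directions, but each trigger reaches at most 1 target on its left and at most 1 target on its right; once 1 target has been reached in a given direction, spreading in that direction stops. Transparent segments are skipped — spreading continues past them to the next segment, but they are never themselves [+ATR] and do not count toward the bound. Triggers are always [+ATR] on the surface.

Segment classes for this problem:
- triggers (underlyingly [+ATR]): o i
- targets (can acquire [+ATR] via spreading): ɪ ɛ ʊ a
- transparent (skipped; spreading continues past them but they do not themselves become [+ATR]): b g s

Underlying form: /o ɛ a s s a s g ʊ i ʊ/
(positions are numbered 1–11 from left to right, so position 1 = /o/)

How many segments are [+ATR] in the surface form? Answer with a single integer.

From /o/ at 1 rightward: 2 /ɛ/ → [+ATR]; bound reached.
From /o/ at 1 leftward: word edge.
From /i/ at 10 rightward: 11 /ʊ/ → [+ATR]; bound reached.
From /i/ at 10 leftward: 9 /ʊ/ → [+ATR]; bound reached.
Targets with no active source: positions 3 6 stay [-ATR].
[+ATR] positions on the surface: 1 2 9 10 11.

5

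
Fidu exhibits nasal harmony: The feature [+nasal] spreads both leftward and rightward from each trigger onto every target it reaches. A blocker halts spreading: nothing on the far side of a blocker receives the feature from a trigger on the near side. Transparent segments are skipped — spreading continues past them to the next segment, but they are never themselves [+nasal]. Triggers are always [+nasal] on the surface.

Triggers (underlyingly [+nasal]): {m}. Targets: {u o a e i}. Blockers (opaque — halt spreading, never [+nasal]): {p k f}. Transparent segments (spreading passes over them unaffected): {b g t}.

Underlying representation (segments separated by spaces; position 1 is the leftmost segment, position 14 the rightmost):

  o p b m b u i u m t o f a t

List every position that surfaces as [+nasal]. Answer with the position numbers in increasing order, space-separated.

4 6 7 8 9 11

From /m/ at 4 rightward: 5 /b/ transparent; 6 /u/ → [+nasal]; 7 /i/ → [+nasal]; 8 /u/ → [+nasal]; 9 /m/ is itself a trigger — this domain ends here.
From /m/ at 4 leftward: 3 /b/ transparent; 2 /p/ blocks.
From /m/ at 9 rightward: 10 /t/ transparent; 11 /o/ → [+nasal]; 12 /f/ blocks.
From /m/ at 9 leftward: 8 /u/ → [+nasal]; 7 /i/ → [+nasal]; 6 /u/ → [+nasal]; 5 /b/ transparent; 4 /m/ is itself a trigger — this domain ends here.
Targets with no active source: positions 1 13 stay [-nasal].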